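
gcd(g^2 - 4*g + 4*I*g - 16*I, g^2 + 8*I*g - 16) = g + 4*I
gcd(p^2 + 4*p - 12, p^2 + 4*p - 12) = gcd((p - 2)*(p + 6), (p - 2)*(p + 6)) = p^2 + 4*p - 12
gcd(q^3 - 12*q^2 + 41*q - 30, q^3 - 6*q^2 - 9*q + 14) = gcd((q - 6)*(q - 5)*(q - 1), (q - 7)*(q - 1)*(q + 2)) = q - 1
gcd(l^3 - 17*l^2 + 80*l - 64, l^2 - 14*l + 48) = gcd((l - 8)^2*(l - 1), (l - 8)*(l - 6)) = l - 8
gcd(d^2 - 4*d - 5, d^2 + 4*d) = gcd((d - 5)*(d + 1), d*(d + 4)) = 1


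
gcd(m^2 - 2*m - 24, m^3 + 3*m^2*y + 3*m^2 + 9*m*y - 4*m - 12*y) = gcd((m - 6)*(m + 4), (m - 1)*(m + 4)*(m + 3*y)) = m + 4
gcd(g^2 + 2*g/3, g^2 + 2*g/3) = g^2 + 2*g/3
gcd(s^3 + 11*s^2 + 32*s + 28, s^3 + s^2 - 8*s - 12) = s^2 + 4*s + 4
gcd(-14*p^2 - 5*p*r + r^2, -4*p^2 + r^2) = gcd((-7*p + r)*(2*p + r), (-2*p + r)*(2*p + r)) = 2*p + r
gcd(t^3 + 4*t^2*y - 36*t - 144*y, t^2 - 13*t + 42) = t - 6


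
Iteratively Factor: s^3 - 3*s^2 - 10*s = (s)*(s^2 - 3*s - 10) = s*(s - 5)*(s + 2)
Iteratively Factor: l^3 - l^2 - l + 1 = (l - 1)*(l^2 - 1) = (l - 1)^2*(l + 1)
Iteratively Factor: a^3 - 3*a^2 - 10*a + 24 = (a - 4)*(a^2 + a - 6) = (a - 4)*(a + 3)*(a - 2)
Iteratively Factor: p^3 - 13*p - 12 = (p + 1)*(p^2 - p - 12) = (p - 4)*(p + 1)*(p + 3)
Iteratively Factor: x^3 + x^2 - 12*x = (x - 3)*(x^2 + 4*x) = (x - 3)*(x + 4)*(x)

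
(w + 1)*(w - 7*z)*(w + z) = w^3 - 6*w^2*z + w^2 - 7*w*z^2 - 6*w*z - 7*z^2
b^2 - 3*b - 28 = (b - 7)*(b + 4)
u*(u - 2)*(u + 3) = u^3 + u^2 - 6*u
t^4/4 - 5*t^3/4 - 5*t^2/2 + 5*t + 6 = (t/2 + 1/2)*(t/2 + 1)*(t - 6)*(t - 2)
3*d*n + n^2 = n*(3*d + n)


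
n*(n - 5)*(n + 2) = n^3 - 3*n^2 - 10*n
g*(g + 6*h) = g^2 + 6*g*h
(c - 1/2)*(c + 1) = c^2 + c/2 - 1/2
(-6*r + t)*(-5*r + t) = 30*r^2 - 11*r*t + t^2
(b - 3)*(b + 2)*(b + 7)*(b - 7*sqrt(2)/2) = b^4 - 7*sqrt(2)*b^3/2 + 6*b^3 - 21*sqrt(2)*b^2 - 13*b^2 - 42*b + 91*sqrt(2)*b/2 + 147*sqrt(2)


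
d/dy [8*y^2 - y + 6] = 16*y - 1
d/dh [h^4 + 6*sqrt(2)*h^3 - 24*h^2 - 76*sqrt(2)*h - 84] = 4*h^3 + 18*sqrt(2)*h^2 - 48*h - 76*sqrt(2)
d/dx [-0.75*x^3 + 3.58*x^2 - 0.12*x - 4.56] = -2.25*x^2 + 7.16*x - 0.12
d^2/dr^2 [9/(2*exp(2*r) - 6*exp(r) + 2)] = 9*((3 - 4*exp(r))*(exp(2*r) - 3*exp(r) + 1) + 2*(2*exp(r) - 3)^2*exp(r))*exp(r)/(2*(exp(2*r) - 3*exp(r) + 1)^3)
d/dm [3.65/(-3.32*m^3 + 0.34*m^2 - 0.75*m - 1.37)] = (36.354*m^2 - 2.482*m + 2.7375)/(3.32*m^3 - 0.34*m^2 + 0.75*m + 1.37)^2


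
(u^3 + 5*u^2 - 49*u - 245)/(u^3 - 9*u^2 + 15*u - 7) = (u^2 + 12*u + 35)/(u^2 - 2*u + 1)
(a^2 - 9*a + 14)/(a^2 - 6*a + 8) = (a - 7)/(a - 4)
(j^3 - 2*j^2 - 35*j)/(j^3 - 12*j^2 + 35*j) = (j + 5)/(j - 5)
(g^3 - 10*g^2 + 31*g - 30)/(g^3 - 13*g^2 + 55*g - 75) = (g - 2)/(g - 5)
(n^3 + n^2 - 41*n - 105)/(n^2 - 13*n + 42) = (n^2 + 8*n + 15)/(n - 6)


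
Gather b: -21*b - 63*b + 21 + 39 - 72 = -84*b - 12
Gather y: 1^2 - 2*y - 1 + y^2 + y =y^2 - y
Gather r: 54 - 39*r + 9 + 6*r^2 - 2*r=6*r^2 - 41*r + 63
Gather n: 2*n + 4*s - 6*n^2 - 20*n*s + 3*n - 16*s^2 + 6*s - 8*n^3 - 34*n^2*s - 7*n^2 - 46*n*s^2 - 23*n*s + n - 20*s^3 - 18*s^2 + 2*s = -8*n^3 + n^2*(-34*s - 13) + n*(-46*s^2 - 43*s + 6) - 20*s^3 - 34*s^2 + 12*s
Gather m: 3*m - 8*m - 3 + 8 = 5 - 5*m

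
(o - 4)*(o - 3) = o^2 - 7*o + 12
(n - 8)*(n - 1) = n^2 - 9*n + 8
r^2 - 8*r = r*(r - 8)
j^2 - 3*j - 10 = (j - 5)*(j + 2)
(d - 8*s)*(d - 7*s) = d^2 - 15*d*s + 56*s^2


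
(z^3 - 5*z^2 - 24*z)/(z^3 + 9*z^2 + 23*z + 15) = z*(z - 8)/(z^2 + 6*z + 5)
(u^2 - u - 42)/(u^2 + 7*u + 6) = (u - 7)/(u + 1)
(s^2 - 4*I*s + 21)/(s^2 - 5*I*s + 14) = (s + 3*I)/(s + 2*I)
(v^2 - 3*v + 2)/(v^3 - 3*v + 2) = (v - 2)/(v^2 + v - 2)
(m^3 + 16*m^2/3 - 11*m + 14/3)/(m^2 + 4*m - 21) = (3*m^2 - 5*m + 2)/(3*(m - 3))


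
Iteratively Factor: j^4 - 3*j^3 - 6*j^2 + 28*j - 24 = (j - 2)*(j^3 - j^2 - 8*j + 12) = (j - 2)^2*(j^2 + j - 6) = (j - 2)^3*(j + 3)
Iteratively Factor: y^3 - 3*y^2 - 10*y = (y + 2)*(y^2 - 5*y) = y*(y + 2)*(y - 5)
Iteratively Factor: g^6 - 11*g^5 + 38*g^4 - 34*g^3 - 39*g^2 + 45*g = (g)*(g^5 - 11*g^4 + 38*g^3 - 34*g^2 - 39*g + 45) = g*(g - 1)*(g^4 - 10*g^3 + 28*g^2 - 6*g - 45) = g*(g - 1)*(g + 1)*(g^3 - 11*g^2 + 39*g - 45) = g*(g - 3)*(g - 1)*(g + 1)*(g^2 - 8*g + 15) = g*(g - 3)^2*(g - 1)*(g + 1)*(g - 5)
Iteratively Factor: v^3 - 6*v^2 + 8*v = (v - 4)*(v^2 - 2*v) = v*(v - 4)*(v - 2)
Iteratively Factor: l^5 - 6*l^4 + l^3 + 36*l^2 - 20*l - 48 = (l - 3)*(l^4 - 3*l^3 - 8*l^2 + 12*l + 16) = (l - 3)*(l - 2)*(l^3 - l^2 - 10*l - 8) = (l - 4)*(l - 3)*(l - 2)*(l^2 + 3*l + 2) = (l - 4)*(l - 3)*(l - 2)*(l + 2)*(l + 1)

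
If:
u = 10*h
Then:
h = u/10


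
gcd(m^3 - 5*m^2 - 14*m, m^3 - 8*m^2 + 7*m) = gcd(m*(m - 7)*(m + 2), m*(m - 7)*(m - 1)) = m^2 - 7*m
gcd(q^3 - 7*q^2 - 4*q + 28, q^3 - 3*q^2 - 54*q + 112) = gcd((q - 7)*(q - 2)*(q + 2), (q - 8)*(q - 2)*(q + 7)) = q - 2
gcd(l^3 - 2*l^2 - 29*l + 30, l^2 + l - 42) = l - 6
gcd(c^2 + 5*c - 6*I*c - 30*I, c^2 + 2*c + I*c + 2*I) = 1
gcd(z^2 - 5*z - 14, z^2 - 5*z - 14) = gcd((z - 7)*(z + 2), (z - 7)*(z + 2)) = z^2 - 5*z - 14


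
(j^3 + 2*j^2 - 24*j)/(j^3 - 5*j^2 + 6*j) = (j^2 + 2*j - 24)/(j^2 - 5*j + 6)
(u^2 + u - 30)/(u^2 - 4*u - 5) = (u + 6)/(u + 1)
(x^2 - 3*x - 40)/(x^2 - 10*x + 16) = (x + 5)/(x - 2)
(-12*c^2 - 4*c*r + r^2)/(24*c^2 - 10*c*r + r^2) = (2*c + r)/(-4*c + r)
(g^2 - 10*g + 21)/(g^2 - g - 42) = (g - 3)/(g + 6)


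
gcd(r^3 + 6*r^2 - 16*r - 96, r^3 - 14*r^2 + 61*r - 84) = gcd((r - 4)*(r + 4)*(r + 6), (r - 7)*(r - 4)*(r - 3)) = r - 4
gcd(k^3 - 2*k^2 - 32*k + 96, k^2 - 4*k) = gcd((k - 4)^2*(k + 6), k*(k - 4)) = k - 4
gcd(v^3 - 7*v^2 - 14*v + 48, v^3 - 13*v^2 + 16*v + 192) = v^2 - 5*v - 24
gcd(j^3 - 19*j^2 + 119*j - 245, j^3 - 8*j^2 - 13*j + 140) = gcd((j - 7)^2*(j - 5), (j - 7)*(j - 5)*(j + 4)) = j^2 - 12*j + 35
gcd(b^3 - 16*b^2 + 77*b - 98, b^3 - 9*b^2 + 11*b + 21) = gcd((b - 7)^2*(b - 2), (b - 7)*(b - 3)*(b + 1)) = b - 7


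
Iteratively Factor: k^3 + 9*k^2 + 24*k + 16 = (k + 4)*(k^2 + 5*k + 4) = (k + 4)^2*(k + 1)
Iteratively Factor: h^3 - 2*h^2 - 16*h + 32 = (h - 4)*(h^2 + 2*h - 8) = (h - 4)*(h - 2)*(h + 4)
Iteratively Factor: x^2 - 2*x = (x)*(x - 2)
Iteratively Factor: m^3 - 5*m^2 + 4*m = (m)*(m^2 - 5*m + 4) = m*(m - 1)*(m - 4)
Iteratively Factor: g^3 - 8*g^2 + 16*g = (g)*(g^2 - 8*g + 16) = g*(g - 4)*(g - 4)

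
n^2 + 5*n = n*(n + 5)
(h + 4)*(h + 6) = h^2 + 10*h + 24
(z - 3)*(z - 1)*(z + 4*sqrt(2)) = z^3 - 4*z^2 + 4*sqrt(2)*z^2 - 16*sqrt(2)*z + 3*z + 12*sqrt(2)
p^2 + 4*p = p*(p + 4)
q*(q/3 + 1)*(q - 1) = q^3/3 + 2*q^2/3 - q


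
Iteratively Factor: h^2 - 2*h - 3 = (h - 3)*(h + 1)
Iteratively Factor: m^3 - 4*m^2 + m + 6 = (m - 2)*(m^2 - 2*m - 3) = (m - 3)*(m - 2)*(m + 1)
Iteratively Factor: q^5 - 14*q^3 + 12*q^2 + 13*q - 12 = (q + 4)*(q^4 - 4*q^3 + 2*q^2 + 4*q - 3) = (q - 1)*(q + 4)*(q^3 - 3*q^2 - q + 3) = (q - 1)*(q + 1)*(q + 4)*(q^2 - 4*q + 3) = (q - 1)^2*(q + 1)*(q + 4)*(q - 3)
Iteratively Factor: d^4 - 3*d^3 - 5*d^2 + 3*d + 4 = (d + 1)*(d^3 - 4*d^2 - d + 4) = (d - 4)*(d + 1)*(d^2 - 1) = (d - 4)*(d - 1)*(d + 1)*(d + 1)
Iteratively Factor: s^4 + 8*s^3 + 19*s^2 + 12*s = (s + 4)*(s^3 + 4*s^2 + 3*s) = s*(s + 4)*(s^2 + 4*s + 3) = s*(s + 3)*(s + 4)*(s + 1)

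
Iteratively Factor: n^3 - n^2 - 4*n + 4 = (n - 1)*(n^2 - 4) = (n - 2)*(n - 1)*(n + 2)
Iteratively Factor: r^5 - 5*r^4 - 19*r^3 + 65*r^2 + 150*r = (r + 3)*(r^4 - 8*r^3 + 5*r^2 + 50*r) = (r - 5)*(r + 3)*(r^3 - 3*r^2 - 10*r) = (r - 5)*(r + 2)*(r + 3)*(r^2 - 5*r) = r*(r - 5)*(r + 2)*(r + 3)*(r - 5)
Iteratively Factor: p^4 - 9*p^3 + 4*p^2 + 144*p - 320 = (p - 4)*(p^3 - 5*p^2 - 16*p + 80) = (p - 4)*(p + 4)*(p^2 - 9*p + 20) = (p - 5)*(p - 4)*(p + 4)*(p - 4)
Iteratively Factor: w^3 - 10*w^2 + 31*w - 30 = (w - 5)*(w^2 - 5*w + 6) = (w - 5)*(w - 2)*(w - 3)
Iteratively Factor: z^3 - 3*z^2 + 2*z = (z - 2)*(z^2 - z) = z*(z - 2)*(z - 1)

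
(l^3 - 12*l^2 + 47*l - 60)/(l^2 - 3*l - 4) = (l^2 - 8*l + 15)/(l + 1)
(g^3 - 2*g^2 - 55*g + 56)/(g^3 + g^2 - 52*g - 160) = (g^2 + 6*g - 7)/(g^2 + 9*g + 20)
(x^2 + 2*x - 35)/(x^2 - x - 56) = (x - 5)/(x - 8)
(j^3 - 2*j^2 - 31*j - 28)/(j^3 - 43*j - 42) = (j + 4)/(j + 6)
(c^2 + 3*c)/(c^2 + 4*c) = (c + 3)/(c + 4)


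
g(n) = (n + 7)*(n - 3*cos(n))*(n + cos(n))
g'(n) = (1 - sin(n))*(n + 7)*(n - 3*cos(n)) + (n + 7)*(n + cos(n))*(3*sin(n) + 1) + (n - 3*cos(n))*(n + cos(n)) = -(n + 7)*(n - 3*cos(n))*(sin(n) - 1) + (n + 7)*(n + cos(n))*(3*sin(n) + 1) + (n - 3*cos(n))*(n + cos(n))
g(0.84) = -13.74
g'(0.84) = 34.14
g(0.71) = -17.72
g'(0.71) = 26.96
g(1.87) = 38.48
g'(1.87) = 59.45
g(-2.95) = 0.08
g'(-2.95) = -6.83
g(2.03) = 48.14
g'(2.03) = 61.33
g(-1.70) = 12.73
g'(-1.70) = 7.68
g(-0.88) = 4.15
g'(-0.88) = -27.62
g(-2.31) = 4.04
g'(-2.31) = 15.54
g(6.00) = 282.26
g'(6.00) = 88.23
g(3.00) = 120.00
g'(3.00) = 91.88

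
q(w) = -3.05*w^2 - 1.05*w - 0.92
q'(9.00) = -55.95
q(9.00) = -257.42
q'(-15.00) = 90.45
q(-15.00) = -671.42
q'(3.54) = -22.64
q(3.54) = -42.86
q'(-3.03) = 17.43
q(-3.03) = -25.74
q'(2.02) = -13.37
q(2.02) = -15.49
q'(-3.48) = 20.18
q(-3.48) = -34.20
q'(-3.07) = 17.68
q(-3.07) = -26.44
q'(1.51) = -10.26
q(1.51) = -9.46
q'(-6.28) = 37.26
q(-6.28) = -114.61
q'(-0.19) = 0.11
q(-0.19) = -0.83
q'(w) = -6.1*w - 1.05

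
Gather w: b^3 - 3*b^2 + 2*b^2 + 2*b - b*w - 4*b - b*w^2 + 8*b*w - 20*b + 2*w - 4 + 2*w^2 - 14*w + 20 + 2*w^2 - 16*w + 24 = b^3 - b^2 - 22*b + w^2*(4 - b) + w*(7*b - 28) + 40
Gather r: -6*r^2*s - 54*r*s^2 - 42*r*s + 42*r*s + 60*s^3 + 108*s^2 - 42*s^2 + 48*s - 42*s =-6*r^2*s - 54*r*s^2 + 60*s^3 + 66*s^2 + 6*s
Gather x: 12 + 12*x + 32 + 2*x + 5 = 14*x + 49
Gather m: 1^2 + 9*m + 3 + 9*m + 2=18*m + 6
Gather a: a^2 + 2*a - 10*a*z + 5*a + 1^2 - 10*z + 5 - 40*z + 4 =a^2 + a*(7 - 10*z) - 50*z + 10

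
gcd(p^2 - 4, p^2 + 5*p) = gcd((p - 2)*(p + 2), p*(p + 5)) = 1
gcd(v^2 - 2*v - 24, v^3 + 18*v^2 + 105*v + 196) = v + 4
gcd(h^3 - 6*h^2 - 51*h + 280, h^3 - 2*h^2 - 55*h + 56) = h^2 - h - 56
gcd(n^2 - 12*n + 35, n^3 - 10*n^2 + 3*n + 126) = n - 7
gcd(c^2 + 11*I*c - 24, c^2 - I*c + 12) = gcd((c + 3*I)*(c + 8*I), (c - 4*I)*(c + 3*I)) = c + 3*I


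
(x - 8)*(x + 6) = x^2 - 2*x - 48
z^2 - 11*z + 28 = (z - 7)*(z - 4)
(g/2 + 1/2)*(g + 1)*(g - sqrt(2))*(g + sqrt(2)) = g^4/2 + g^3 - g^2/2 - 2*g - 1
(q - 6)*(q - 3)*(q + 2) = q^3 - 7*q^2 + 36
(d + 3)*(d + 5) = d^2 + 8*d + 15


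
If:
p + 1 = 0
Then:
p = -1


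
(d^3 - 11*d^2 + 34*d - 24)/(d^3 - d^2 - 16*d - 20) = (-d^3 + 11*d^2 - 34*d + 24)/(-d^3 + d^2 + 16*d + 20)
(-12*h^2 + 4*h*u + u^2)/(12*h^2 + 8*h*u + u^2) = (-2*h + u)/(2*h + u)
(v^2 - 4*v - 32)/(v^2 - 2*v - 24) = (v - 8)/(v - 6)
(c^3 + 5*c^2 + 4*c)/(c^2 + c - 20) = c*(c^2 + 5*c + 4)/(c^2 + c - 20)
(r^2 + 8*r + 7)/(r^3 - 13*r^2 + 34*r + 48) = (r + 7)/(r^2 - 14*r + 48)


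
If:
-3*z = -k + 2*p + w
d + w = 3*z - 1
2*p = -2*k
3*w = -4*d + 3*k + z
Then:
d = 1 - z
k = 7*z/3 - 2/3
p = 2/3 - 7*z/3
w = 4*z - 2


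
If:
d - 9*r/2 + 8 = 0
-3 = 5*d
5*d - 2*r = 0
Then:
No Solution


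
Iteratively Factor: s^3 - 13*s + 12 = (s + 4)*(s^2 - 4*s + 3) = (s - 3)*(s + 4)*(s - 1)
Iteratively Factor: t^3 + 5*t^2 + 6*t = (t + 2)*(t^2 + 3*t) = (t + 2)*(t + 3)*(t)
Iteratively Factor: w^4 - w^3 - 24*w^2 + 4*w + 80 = (w + 2)*(w^3 - 3*w^2 - 18*w + 40) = (w + 2)*(w + 4)*(w^2 - 7*w + 10) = (w - 5)*(w + 2)*(w + 4)*(w - 2)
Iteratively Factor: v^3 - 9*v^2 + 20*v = (v - 4)*(v^2 - 5*v) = v*(v - 4)*(v - 5)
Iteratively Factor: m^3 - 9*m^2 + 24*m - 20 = (m - 2)*(m^2 - 7*m + 10) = (m - 2)^2*(m - 5)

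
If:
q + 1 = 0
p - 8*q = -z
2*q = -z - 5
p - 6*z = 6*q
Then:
No Solution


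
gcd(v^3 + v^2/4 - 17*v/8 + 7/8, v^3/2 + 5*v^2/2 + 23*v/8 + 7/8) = 1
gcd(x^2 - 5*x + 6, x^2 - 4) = x - 2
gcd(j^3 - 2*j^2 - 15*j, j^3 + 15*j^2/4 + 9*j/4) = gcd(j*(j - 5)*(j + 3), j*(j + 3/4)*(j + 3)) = j^2 + 3*j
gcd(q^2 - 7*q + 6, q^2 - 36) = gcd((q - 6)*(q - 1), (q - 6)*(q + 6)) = q - 6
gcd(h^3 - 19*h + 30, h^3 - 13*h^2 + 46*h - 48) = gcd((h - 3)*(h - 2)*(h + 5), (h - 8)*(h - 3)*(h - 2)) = h^2 - 5*h + 6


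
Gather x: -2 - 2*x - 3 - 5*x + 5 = -7*x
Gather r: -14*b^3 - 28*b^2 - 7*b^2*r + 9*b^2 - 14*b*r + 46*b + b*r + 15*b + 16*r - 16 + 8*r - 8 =-14*b^3 - 19*b^2 + 61*b + r*(-7*b^2 - 13*b + 24) - 24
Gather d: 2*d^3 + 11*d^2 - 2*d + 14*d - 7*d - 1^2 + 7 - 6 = 2*d^3 + 11*d^2 + 5*d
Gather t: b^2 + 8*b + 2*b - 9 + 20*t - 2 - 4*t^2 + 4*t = b^2 + 10*b - 4*t^2 + 24*t - 11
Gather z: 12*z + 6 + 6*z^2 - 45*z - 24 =6*z^2 - 33*z - 18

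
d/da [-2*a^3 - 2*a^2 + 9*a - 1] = -6*a^2 - 4*a + 9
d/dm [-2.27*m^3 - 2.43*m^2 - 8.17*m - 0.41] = -6.81*m^2 - 4.86*m - 8.17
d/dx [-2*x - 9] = -2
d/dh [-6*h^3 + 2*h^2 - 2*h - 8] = -18*h^2 + 4*h - 2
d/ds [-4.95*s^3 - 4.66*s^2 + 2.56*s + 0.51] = -14.85*s^2 - 9.32*s + 2.56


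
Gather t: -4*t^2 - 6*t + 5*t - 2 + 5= -4*t^2 - t + 3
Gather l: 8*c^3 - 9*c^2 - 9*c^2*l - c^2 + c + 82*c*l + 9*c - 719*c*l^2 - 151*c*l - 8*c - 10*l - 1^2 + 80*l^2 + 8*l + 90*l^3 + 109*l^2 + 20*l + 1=8*c^3 - 10*c^2 + 2*c + 90*l^3 + l^2*(189 - 719*c) + l*(-9*c^2 - 69*c + 18)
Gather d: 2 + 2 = 4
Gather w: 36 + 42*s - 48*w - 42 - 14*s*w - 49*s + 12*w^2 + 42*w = -7*s + 12*w^2 + w*(-14*s - 6) - 6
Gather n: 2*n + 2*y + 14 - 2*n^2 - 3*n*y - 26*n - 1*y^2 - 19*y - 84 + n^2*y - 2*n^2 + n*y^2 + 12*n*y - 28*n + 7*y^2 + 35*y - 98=n^2*(y - 4) + n*(y^2 + 9*y - 52) + 6*y^2 + 18*y - 168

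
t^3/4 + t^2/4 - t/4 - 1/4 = (t/4 + 1/4)*(t - 1)*(t + 1)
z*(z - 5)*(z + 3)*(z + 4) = z^4 + 2*z^3 - 23*z^2 - 60*z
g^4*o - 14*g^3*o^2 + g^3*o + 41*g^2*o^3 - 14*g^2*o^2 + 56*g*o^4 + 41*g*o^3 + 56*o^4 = (g - 8*o)*(g - 7*o)*(g + o)*(g*o + o)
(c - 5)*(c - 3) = c^2 - 8*c + 15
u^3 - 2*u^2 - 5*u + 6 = (u - 3)*(u - 1)*(u + 2)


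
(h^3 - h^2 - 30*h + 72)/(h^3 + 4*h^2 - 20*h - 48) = (h - 3)/(h + 2)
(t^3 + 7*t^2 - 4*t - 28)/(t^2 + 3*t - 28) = (t^2 - 4)/(t - 4)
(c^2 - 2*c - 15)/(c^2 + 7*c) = (c^2 - 2*c - 15)/(c*(c + 7))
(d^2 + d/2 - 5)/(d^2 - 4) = (d + 5/2)/(d + 2)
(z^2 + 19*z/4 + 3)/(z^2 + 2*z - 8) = (z + 3/4)/(z - 2)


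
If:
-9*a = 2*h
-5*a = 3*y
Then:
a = -3*y/5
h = 27*y/10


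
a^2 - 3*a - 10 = (a - 5)*(a + 2)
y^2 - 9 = (y - 3)*(y + 3)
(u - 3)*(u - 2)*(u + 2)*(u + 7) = u^4 + 4*u^3 - 25*u^2 - 16*u + 84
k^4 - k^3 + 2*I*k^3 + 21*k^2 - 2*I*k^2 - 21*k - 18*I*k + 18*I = (k - 1)*(k - 3*I)*(k - I)*(k + 6*I)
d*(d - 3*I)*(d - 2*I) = d^3 - 5*I*d^2 - 6*d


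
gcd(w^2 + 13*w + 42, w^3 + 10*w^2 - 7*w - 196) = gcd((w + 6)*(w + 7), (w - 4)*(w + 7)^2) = w + 7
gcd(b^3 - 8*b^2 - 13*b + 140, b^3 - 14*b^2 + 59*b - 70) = b^2 - 12*b + 35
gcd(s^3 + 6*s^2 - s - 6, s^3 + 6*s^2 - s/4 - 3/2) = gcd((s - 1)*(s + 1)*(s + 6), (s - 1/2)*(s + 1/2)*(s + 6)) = s + 6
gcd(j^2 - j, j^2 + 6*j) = j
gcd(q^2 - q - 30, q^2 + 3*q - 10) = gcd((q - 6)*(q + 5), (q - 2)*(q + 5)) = q + 5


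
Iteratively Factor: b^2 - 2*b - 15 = (b - 5)*(b + 3)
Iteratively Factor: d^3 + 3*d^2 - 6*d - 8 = (d + 4)*(d^2 - d - 2) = (d + 1)*(d + 4)*(d - 2)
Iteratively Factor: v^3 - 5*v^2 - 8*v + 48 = (v + 3)*(v^2 - 8*v + 16) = (v - 4)*(v + 3)*(v - 4)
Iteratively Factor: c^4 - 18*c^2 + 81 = (c + 3)*(c^3 - 3*c^2 - 9*c + 27) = (c - 3)*(c + 3)*(c^2 - 9) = (c - 3)^2*(c + 3)*(c + 3)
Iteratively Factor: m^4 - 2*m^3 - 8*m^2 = (m)*(m^3 - 2*m^2 - 8*m) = m*(m + 2)*(m^2 - 4*m) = m*(m - 4)*(m + 2)*(m)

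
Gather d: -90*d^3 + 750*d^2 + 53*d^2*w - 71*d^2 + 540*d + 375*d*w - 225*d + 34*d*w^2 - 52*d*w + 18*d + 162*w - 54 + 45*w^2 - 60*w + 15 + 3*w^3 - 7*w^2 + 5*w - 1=-90*d^3 + d^2*(53*w + 679) + d*(34*w^2 + 323*w + 333) + 3*w^3 + 38*w^2 + 107*w - 40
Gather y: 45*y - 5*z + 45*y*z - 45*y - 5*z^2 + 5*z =45*y*z - 5*z^2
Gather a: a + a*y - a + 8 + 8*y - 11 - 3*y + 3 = a*y + 5*y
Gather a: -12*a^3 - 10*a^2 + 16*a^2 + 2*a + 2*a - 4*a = -12*a^3 + 6*a^2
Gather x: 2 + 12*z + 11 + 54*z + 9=66*z + 22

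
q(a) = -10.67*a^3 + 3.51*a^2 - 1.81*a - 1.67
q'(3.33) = -333.39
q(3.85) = -565.51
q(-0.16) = -1.25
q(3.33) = -362.78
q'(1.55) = -67.83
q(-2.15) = 124.49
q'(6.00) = -1112.05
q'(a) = -32.01*a^2 + 7.02*a - 1.81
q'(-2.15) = -164.87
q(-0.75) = 6.16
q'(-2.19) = -170.71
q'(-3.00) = -310.96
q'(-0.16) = -3.75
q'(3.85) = -449.25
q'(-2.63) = -241.68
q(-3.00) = 323.44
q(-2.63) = 221.47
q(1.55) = -35.78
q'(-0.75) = -25.08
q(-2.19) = 131.20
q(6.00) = -2190.89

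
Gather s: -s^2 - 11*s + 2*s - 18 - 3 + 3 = -s^2 - 9*s - 18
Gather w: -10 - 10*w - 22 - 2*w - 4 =-12*w - 36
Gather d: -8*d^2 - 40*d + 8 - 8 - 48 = -8*d^2 - 40*d - 48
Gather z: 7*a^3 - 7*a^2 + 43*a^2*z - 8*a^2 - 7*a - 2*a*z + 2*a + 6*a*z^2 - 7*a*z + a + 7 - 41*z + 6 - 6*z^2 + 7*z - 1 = 7*a^3 - 15*a^2 - 4*a + z^2*(6*a - 6) + z*(43*a^2 - 9*a - 34) + 12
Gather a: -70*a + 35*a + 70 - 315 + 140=-35*a - 105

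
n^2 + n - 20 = (n - 4)*(n + 5)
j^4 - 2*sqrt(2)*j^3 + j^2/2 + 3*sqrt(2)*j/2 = j*(j - 3*sqrt(2)/2)*(j - sqrt(2))*(j + sqrt(2)/2)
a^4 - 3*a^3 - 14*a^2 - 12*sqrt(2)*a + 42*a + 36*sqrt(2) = (a - 3)*(a - 3*sqrt(2))*(a + sqrt(2))*(a + 2*sqrt(2))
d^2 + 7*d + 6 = (d + 1)*(d + 6)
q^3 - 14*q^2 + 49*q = q*(q - 7)^2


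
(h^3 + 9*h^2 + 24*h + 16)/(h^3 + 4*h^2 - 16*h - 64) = (h + 1)/(h - 4)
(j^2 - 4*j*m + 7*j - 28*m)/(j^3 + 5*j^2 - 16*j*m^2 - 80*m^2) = (j + 7)/(j^2 + 4*j*m + 5*j + 20*m)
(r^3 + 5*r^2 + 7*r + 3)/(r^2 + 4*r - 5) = (r^3 + 5*r^2 + 7*r + 3)/(r^2 + 4*r - 5)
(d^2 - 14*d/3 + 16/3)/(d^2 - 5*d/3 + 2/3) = (3*d^2 - 14*d + 16)/(3*d^2 - 5*d + 2)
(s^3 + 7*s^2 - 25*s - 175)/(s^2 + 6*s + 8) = (s^3 + 7*s^2 - 25*s - 175)/(s^2 + 6*s + 8)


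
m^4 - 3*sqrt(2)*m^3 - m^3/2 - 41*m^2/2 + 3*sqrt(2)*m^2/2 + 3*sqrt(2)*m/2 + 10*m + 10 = (m - 1)*(m + 1/2)*(m - 5*sqrt(2))*(m + 2*sqrt(2))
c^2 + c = c*(c + 1)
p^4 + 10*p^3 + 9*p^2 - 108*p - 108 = (p - 3)*(p + 1)*(p + 6)^2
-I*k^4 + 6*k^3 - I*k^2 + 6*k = k*(k - I)*(k + 6*I)*(-I*k + 1)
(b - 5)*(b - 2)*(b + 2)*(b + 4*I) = b^4 - 5*b^3 + 4*I*b^3 - 4*b^2 - 20*I*b^2 + 20*b - 16*I*b + 80*I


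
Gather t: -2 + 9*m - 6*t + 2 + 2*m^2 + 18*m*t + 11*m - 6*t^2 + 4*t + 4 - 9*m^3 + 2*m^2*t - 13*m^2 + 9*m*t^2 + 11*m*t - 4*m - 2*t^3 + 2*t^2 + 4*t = -9*m^3 - 11*m^2 + 16*m - 2*t^3 + t^2*(9*m - 4) + t*(2*m^2 + 29*m + 2) + 4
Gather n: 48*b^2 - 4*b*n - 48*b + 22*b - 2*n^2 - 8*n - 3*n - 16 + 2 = 48*b^2 - 26*b - 2*n^2 + n*(-4*b - 11) - 14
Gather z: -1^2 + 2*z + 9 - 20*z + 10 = 18 - 18*z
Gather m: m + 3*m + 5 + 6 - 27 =4*m - 16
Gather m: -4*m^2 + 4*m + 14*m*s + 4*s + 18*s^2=-4*m^2 + m*(14*s + 4) + 18*s^2 + 4*s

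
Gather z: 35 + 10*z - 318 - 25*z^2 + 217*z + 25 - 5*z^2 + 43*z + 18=-30*z^2 + 270*z - 240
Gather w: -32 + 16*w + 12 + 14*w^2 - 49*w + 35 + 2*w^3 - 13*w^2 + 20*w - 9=2*w^3 + w^2 - 13*w + 6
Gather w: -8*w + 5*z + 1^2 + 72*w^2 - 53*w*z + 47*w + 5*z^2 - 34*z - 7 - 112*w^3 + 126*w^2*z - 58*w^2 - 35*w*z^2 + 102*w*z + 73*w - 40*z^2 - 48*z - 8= -112*w^3 + w^2*(126*z + 14) + w*(-35*z^2 + 49*z + 112) - 35*z^2 - 77*z - 14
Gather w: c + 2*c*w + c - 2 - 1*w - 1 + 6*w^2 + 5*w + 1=2*c + 6*w^2 + w*(2*c + 4) - 2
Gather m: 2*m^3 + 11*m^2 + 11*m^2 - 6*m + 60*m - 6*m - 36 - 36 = 2*m^3 + 22*m^2 + 48*m - 72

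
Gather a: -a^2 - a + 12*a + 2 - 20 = -a^2 + 11*a - 18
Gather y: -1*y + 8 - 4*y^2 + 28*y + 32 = -4*y^2 + 27*y + 40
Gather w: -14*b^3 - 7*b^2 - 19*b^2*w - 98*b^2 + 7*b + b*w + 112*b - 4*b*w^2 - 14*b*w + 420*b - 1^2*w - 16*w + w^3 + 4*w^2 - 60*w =-14*b^3 - 105*b^2 + 539*b + w^3 + w^2*(4 - 4*b) + w*(-19*b^2 - 13*b - 77)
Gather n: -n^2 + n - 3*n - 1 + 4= -n^2 - 2*n + 3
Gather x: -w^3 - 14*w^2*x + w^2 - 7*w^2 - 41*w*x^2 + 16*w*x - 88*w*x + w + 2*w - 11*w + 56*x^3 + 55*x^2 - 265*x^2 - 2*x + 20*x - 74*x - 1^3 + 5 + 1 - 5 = -w^3 - 6*w^2 - 8*w + 56*x^3 + x^2*(-41*w - 210) + x*(-14*w^2 - 72*w - 56)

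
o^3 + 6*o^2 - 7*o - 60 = (o - 3)*(o + 4)*(o + 5)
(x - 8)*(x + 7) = x^2 - x - 56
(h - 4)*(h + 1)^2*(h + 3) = h^4 + h^3 - 13*h^2 - 25*h - 12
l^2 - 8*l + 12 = (l - 6)*(l - 2)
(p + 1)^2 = p^2 + 2*p + 1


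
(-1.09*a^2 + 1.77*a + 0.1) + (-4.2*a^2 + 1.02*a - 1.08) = -5.29*a^2 + 2.79*a - 0.98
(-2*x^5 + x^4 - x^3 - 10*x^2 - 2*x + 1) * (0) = 0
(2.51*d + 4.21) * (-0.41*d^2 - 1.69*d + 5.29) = -1.0291*d^3 - 5.968*d^2 + 6.163*d + 22.2709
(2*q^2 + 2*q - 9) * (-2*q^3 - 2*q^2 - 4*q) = -4*q^5 - 8*q^4 + 6*q^3 + 10*q^2 + 36*q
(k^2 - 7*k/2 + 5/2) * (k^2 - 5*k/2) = k^4 - 6*k^3 + 45*k^2/4 - 25*k/4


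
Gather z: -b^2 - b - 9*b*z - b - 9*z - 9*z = -b^2 - 2*b + z*(-9*b - 18)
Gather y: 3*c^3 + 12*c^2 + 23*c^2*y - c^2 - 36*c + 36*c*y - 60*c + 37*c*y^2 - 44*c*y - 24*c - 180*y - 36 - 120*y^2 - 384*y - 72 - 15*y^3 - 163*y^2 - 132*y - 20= 3*c^3 + 11*c^2 - 120*c - 15*y^3 + y^2*(37*c - 283) + y*(23*c^2 - 8*c - 696) - 128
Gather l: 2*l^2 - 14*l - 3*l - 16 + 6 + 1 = 2*l^2 - 17*l - 9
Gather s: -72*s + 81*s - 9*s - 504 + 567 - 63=0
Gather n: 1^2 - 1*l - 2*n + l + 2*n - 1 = 0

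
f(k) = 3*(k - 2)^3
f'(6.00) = 144.00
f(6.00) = 192.00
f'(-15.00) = 2601.00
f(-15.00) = -14739.00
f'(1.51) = 2.16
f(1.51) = -0.35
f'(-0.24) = 45.16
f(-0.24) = -33.72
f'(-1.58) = 115.35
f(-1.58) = -137.65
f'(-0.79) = 70.06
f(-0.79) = -65.15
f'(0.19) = 29.48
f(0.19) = -17.79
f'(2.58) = 3.03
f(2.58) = 0.59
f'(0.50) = 20.25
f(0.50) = -10.12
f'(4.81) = 71.06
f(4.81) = 66.56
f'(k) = 9*(k - 2)^2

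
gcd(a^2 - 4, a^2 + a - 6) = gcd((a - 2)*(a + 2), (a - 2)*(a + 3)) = a - 2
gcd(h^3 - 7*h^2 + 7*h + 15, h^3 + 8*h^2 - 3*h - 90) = h - 3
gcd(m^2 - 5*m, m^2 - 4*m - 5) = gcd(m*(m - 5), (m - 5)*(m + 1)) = m - 5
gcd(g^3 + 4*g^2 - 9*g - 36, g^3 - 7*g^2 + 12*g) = g - 3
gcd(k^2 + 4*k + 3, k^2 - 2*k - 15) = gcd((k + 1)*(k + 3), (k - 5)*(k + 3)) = k + 3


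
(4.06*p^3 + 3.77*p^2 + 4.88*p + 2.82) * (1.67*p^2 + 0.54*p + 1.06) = 6.7802*p^5 + 8.4883*p^4 + 14.489*p^3 + 11.3408*p^2 + 6.6956*p + 2.9892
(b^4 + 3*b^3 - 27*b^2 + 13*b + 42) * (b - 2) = b^5 + b^4 - 33*b^3 + 67*b^2 + 16*b - 84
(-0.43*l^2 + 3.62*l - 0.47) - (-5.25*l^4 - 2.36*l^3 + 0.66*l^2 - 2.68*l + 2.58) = 5.25*l^4 + 2.36*l^3 - 1.09*l^2 + 6.3*l - 3.05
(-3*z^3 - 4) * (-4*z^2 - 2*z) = 12*z^5 + 6*z^4 + 16*z^2 + 8*z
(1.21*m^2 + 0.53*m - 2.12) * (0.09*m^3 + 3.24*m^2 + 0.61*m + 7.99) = 0.1089*m^5 + 3.9681*m^4 + 2.2645*m^3 + 3.1224*m^2 + 2.9415*m - 16.9388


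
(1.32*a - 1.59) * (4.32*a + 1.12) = 5.7024*a^2 - 5.3904*a - 1.7808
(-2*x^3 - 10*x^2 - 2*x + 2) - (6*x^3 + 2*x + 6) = -8*x^3 - 10*x^2 - 4*x - 4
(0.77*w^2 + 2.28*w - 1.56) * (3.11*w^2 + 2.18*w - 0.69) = 2.3947*w^4 + 8.7694*w^3 - 0.412500000000001*w^2 - 4.974*w + 1.0764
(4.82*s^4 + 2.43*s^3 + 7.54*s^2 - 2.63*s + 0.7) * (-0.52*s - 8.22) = -2.5064*s^5 - 40.884*s^4 - 23.8954*s^3 - 60.6112*s^2 + 21.2546*s - 5.754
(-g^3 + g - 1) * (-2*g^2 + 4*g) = 2*g^5 - 4*g^4 - 2*g^3 + 6*g^2 - 4*g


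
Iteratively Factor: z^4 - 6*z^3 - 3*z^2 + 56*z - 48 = (z + 3)*(z^3 - 9*z^2 + 24*z - 16) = (z - 4)*(z + 3)*(z^2 - 5*z + 4) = (z - 4)^2*(z + 3)*(z - 1)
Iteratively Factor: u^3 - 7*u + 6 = (u - 1)*(u^2 + u - 6) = (u - 1)*(u + 3)*(u - 2)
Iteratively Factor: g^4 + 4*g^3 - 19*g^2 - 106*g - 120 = (g + 3)*(g^3 + g^2 - 22*g - 40) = (g - 5)*(g + 3)*(g^2 + 6*g + 8) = (g - 5)*(g + 3)*(g + 4)*(g + 2)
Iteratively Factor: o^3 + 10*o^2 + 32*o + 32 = (o + 2)*(o^2 + 8*o + 16) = (o + 2)*(o + 4)*(o + 4)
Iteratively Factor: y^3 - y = (y - 1)*(y^2 + y) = y*(y - 1)*(y + 1)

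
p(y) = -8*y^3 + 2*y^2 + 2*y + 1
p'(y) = -24*y^2 + 4*y + 2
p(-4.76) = 899.60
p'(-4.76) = -560.82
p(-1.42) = 25.10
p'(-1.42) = -52.07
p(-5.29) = 1230.68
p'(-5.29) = -690.78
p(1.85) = -39.11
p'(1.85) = -72.74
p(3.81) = -404.80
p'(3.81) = -331.15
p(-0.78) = 4.45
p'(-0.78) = -15.72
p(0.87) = -1.01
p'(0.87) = -12.69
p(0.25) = 1.50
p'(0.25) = 1.50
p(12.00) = -13511.00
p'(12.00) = -3406.00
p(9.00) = -5651.00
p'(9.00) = -1906.00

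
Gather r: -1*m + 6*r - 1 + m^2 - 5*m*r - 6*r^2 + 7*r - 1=m^2 - m - 6*r^2 + r*(13 - 5*m) - 2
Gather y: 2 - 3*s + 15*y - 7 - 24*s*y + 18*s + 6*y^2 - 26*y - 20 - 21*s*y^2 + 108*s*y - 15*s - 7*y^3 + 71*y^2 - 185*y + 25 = -7*y^3 + y^2*(77 - 21*s) + y*(84*s - 196)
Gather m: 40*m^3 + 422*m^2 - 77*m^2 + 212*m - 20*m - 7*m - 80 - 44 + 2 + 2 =40*m^3 + 345*m^2 + 185*m - 120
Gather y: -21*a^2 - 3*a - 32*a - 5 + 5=-21*a^2 - 35*a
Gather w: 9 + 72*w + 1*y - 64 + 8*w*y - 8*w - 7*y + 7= w*(8*y + 64) - 6*y - 48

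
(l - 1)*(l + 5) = l^2 + 4*l - 5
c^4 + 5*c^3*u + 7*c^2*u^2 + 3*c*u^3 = c*(c + u)^2*(c + 3*u)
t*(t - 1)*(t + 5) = t^3 + 4*t^2 - 5*t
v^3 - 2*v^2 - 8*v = v*(v - 4)*(v + 2)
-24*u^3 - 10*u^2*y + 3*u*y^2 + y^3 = (-3*u + y)*(2*u + y)*(4*u + y)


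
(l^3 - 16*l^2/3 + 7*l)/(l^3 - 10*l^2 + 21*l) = (l - 7/3)/(l - 7)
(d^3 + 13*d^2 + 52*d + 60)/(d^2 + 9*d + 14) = (d^2 + 11*d + 30)/(d + 7)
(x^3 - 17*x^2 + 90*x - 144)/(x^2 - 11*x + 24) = x - 6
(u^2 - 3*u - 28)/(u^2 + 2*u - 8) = (u - 7)/(u - 2)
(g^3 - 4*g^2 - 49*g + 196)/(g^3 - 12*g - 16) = (g^2 - 49)/(g^2 + 4*g + 4)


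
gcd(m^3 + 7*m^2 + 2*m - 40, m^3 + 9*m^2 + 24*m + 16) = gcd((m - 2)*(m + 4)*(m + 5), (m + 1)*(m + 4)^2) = m + 4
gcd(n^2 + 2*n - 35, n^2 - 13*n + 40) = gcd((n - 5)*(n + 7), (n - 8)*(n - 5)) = n - 5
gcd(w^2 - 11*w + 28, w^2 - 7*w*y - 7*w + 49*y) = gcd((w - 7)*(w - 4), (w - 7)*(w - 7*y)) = w - 7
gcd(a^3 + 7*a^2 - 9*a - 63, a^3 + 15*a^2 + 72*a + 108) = a + 3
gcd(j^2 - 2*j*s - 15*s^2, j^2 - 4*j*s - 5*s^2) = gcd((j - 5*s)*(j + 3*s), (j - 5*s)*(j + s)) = -j + 5*s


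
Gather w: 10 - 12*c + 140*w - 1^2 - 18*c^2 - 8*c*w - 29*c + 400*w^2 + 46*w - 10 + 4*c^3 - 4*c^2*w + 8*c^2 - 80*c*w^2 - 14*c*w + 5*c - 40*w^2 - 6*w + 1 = 4*c^3 - 10*c^2 - 36*c + w^2*(360 - 80*c) + w*(-4*c^2 - 22*c + 180)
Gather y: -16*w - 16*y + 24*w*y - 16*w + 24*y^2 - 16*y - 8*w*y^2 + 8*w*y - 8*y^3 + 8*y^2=-32*w - 8*y^3 + y^2*(32 - 8*w) + y*(32*w - 32)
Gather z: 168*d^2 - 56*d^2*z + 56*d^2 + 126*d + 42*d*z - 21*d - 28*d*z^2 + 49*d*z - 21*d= 224*d^2 - 28*d*z^2 + 84*d + z*(-56*d^2 + 91*d)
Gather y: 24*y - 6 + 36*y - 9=60*y - 15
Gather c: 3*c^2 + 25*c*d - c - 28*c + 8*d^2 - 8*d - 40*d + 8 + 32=3*c^2 + c*(25*d - 29) + 8*d^2 - 48*d + 40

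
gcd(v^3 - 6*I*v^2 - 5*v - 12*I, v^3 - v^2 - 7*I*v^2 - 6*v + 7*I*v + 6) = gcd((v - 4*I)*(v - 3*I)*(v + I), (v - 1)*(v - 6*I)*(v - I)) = 1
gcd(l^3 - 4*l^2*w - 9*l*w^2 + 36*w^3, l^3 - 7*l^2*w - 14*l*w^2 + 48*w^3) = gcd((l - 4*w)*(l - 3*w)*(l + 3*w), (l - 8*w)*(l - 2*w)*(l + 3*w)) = l + 3*w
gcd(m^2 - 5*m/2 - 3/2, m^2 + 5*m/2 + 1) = m + 1/2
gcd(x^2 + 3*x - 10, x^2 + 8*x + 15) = x + 5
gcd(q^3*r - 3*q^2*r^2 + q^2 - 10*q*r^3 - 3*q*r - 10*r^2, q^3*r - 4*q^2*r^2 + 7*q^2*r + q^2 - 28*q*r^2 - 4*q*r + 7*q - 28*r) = q*r + 1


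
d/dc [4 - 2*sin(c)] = -2*cos(c)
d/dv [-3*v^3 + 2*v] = 2 - 9*v^2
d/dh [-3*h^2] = -6*h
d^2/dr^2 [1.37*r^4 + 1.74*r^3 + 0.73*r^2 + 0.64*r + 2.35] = 16.44*r^2 + 10.44*r + 1.46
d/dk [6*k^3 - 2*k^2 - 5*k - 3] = 18*k^2 - 4*k - 5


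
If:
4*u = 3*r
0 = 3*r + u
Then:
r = 0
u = 0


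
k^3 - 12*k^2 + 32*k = k*(k - 8)*(k - 4)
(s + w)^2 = s^2 + 2*s*w + w^2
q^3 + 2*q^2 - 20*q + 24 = (q - 2)^2*(q + 6)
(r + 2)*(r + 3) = r^2 + 5*r + 6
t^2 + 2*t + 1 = (t + 1)^2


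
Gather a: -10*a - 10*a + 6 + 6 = 12 - 20*a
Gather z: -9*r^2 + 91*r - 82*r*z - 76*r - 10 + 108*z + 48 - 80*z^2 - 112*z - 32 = -9*r^2 + 15*r - 80*z^2 + z*(-82*r - 4) + 6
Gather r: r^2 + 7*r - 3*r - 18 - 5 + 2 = r^2 + 4*r - 21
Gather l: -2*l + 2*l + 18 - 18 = 0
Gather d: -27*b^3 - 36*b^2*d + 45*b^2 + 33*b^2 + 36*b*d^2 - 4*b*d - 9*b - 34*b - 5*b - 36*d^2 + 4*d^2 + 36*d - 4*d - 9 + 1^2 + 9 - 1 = -27*b^3 + 78*b^2 - 48*b + d^2*(36*b - 32) + d*(-36*b^2 - 4*b + 32)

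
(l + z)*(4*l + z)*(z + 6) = 4*l^2*z + 24*l^2 + 5*l*z^2 + 30*l*z + z^3 + 6*z^2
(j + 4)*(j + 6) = j^2 + 10*j + 24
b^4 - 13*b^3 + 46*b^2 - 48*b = b*(b - 8)*(b - 3)*(b - 2)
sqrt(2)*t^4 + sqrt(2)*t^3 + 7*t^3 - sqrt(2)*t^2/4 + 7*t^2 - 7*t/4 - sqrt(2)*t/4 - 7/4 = (t - 1/2)*(t + 1)*(t + 7*sqrt(2)/2)*(sqrt(2)*t + sqrt(2)/2)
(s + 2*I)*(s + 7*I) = s^2 + 9*I*s - 14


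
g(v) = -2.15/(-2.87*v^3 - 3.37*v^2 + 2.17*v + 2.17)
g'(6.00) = -0.00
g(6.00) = 0.00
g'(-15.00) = -0.00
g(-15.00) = -0.00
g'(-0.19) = 2.46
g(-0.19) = -1.30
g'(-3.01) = -0.06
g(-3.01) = -0.05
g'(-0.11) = 1.68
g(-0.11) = -1.13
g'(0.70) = -13.11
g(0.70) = -2.04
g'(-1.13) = -13.17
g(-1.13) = 4.84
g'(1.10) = -3.02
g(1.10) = 0.64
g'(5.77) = -0.00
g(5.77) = 0.00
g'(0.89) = -65.47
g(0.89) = 3.64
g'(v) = -2.15*(8.61*v^2 + 6.74*v - 2.17)/(-2.87*v^3 - 3.37*v^2 + 2.17*v + 2.17)^2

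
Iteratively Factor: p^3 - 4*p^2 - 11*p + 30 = (p - 2)*(p^2 - 2*p - 15) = (p - 5)*(p - 2)*(p + 3)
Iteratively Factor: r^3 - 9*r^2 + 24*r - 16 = (r - 4)*(r^2 - 5*r + 4) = (r - 4)^2*(r - 1)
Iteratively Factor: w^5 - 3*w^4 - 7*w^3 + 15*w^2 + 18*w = (w - 3)*(w^4 - 7*w^2 - 6*w) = (w - 3)*(w + 2)*(w^3 - 2*w^2 - 3*w) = (w - 3)^2*(w + 2)*(w^2 + w) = (w - 3)^2*(w + 1)*(w + 2)*(w)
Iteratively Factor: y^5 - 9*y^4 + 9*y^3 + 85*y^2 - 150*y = (y - 5)*(y^4 - 4*y^3 - 11*y^2 + 30*y) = y*(y - 5)*(y^3 - 4*y^2 - 11*y + 30) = y*(y - 5)*(y - 2)*(y^2 - 2*y - 15) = y*(y - 5)*(y - 2)*(y + 3)*(y - 5)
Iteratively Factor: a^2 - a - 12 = (a + 3)*(a - 4)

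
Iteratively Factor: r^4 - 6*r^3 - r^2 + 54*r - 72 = (r - 4)*(r^3 - 2*r^2 - 9*r + 18) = (r - 4)*(r - 3)*(r^2 + r - 6) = (r - 4)*(r - 3)*(r - 2)*(r + 3)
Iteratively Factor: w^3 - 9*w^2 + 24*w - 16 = (w - 4)*(w^2 - 5*w + 4) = (w - 4)^2*(w - 1)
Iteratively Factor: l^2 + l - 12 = (l + 4)*(l - 3)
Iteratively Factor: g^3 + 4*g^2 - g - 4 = (g + 1)*(g^2 + 3*g - 4) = (g - 1)*(g + 1)*(g + 4)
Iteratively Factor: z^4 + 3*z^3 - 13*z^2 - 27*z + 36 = (z + 4)*(z^3 - z^2 - 9*z + 9) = (z - 1)*(z + 4)*(z^2 - 9) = (z - 1)*(z + 3)*(z + 4)*(z - 3)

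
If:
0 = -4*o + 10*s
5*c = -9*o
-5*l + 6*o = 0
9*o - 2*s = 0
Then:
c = 0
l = 0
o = 0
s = 0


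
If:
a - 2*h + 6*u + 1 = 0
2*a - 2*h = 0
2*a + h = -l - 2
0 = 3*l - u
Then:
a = -7/11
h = -7/11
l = -1/11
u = -3/11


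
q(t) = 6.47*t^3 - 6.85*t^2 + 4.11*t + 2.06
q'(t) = 19.41*t^2 - 13.7*t + 4.11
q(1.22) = 8.63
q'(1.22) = 16.29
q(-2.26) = -116.90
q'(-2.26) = 134.21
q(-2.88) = -221.15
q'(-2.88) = 204.56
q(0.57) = 3.38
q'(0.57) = 2.61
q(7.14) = 2037.24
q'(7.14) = 895.81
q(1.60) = 17.60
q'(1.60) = 31.88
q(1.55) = 16.07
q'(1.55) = 29.51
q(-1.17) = -22.49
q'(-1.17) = 46.71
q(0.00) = 2.06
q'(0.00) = 4.11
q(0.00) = 2.06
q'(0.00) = 4.11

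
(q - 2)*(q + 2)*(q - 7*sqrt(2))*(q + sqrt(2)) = q^4 - 6*sqrt(2)*q^3 - 18*q^2 + 24*sqrt(2)*q + 56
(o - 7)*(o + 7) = o^2 - 49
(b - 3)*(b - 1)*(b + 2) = b^3 - 2*b^2 - 5*b + 6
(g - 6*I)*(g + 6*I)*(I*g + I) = I*g^3 + I*g^2 + 36*I*g + 36*I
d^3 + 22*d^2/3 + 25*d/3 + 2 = (d + 1/3)*(d + 1)*(d + 6)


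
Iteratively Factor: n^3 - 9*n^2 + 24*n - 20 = (n - 2)*(n^2 - 7*n + 10) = (n - 5)*(n - 2)*(n - 2)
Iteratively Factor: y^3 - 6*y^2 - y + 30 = (y - 3)*(y^2 - 3*y - 10) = (y - 3)*(y + 2)*(y - 5)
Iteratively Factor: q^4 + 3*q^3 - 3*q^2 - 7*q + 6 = (q + 2)*(q^3 + q^2 - 5*q + 3) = (q - 1)*(q + 2)*(q^2 + 2*q - 3) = (q - 1)*(q + 2)*(q + 3)*(q - 1)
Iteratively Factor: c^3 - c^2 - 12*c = (c + 3)*(c^2 - 4*c) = c*(c + 3)*(c - 4)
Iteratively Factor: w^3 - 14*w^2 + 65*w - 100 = (w - 5)*(w^2 - 9*w + 20) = (w - 5)*(w - 4)*(w - 5)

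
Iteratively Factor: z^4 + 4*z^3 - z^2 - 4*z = (z - 1)*(z^3 + 5*z^2 + 4*z) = (z - 1)*(z + 1)*(z^2 + 4*z) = (z - 1)*(z + 1)*(z + 4)*(z)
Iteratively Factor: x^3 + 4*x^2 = (x + 4)*(x^2) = x*(x + 4)*(x)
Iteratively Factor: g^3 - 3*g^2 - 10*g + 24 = (g - 4)*(g^2 + g - 6) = (g - 4)*(g - 2)*(g + 3)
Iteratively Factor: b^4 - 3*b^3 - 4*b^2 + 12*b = (b - 3)*(b^3 - 4*b) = (b - 3)*(b - 2)*(b^2 + 2*b) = b*(b - 3)*(b - 2)*(b + 2)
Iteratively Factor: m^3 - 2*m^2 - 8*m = (m + 2)*(m^2 - 4*m) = m*(m + 2)*(m - 4)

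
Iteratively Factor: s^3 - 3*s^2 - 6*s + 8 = (s - 4)*(s^2 + s - 2) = (s - 4)*(s - 1)*(s + 2)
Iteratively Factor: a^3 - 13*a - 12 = (a + 1)*(a^2 - a - 12) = (a - 4)*(a + 1)*(a + 3)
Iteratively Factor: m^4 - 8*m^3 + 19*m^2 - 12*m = (m - 3)*(m^3 - 5*m^2 + 4*m) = (m - 4)*(m - 3)*(m^2 - m) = (m - 4)*(m - 3)*(m - 1)*(m)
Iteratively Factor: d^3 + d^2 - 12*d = (d)*(d^2 + d - 12) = d*(d + 4)*(d - 3)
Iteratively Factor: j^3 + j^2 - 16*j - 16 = (j + 1)*(j^2 - 16) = (j - 4)*(j + 1)*(j + 4)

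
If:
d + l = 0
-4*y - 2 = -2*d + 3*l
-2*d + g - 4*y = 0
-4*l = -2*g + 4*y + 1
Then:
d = 3/13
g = -5/13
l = -3/13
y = -11/52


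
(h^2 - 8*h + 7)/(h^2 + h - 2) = (h - 7)/(h + 2)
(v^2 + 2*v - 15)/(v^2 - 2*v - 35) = (v - 3)/(v - 7)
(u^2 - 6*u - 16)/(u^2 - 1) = (u^2 - 6*u - 16)/(u^2 - 1)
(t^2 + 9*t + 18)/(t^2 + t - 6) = (t + 6)/(t - 2)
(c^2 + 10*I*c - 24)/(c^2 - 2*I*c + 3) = (c^2 + 10*I*c - 24)/(c^2 - 2*I*c + 3)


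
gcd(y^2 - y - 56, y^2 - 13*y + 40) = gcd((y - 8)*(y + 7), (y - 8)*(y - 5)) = y - 8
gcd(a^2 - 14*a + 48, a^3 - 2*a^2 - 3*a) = 1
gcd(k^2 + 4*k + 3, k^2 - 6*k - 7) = k + 1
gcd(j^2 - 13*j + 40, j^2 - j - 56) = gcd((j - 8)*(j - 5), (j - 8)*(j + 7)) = j - 8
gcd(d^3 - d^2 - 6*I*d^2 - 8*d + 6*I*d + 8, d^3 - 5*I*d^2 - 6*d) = d - 2*I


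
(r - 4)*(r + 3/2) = r^2 - 5*r/2 - 6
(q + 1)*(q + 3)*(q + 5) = q^3 + 9*q^2 + 23*q + 15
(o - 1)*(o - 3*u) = o^2 - 3*o*u - o + 3*u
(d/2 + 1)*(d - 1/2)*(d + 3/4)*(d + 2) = d^4/2 + 17*d^3/8 + 37*d^2/16 - d/4 - 3/4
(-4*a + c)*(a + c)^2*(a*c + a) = -4*a^4*c - 4*a^4 - 7*a^3*c^2 - 7*a^3*c - 2*a^2*c^3 - 2*a^2*c^2 + a*c^4 + a*c^3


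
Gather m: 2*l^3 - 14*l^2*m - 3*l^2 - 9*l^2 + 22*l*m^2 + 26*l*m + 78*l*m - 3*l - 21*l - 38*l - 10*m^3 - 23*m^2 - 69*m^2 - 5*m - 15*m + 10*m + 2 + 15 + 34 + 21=2*l^3 - 12*l^2 - 62*l - 10*m^3 + m^2*(22*l - 92) + m*(-14*l^2 + 104*l - 10) + 72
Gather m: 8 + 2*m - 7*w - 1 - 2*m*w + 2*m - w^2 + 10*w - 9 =m*(4 - 2*w) - w^2 + 3*w - 2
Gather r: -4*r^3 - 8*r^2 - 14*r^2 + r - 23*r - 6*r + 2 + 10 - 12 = -4*r^3 - 22*r^2 - 28*r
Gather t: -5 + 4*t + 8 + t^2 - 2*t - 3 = t^2 + 2*t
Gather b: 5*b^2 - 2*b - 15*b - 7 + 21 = 5*b^2 - 17*b + 14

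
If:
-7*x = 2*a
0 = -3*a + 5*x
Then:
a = 0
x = 0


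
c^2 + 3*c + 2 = (c + 1)*(c + 2)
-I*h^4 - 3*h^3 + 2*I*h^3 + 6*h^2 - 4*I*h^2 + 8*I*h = h*(h - 2)*(h - 4*I)*(-I*h + 1)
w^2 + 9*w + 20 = (w + 4)*(w + 5)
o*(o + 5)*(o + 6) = o^3 + 11*o^2 + 30*o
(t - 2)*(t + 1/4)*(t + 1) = t^3 - 3*t^2/4 - 9*t/4 - 1/2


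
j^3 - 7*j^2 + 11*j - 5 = (j - 5)*(j - 1)^2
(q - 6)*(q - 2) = q^2 - 8*q + 12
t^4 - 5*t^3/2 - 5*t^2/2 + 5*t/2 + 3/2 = (t - 3)*(t - 1)*(t + 1/2)*(t + 1)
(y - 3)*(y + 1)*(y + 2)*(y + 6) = y^4 + 6*y^3 - 7*y^2 - 48*y - 36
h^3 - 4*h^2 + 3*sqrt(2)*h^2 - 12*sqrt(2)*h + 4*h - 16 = (h - 4)*(h + sqrt(2))*(h + 2*sqrt(2))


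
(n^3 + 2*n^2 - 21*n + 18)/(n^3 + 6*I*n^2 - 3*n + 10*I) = (n^3 + 2*n^2 - 21*n + 18)/(n^3 + 6*I*n^2 - 3*n + 10*I)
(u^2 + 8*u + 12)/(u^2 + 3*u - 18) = (u + 2)/(u - 3)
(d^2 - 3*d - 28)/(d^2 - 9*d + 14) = (d + 4)/(d - 2)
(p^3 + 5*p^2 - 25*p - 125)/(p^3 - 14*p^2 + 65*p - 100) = (p^2 + 10*p + 25)/(p^2 - 9*p + 20)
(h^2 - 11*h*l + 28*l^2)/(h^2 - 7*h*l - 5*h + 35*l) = (h - 4*l)/(h - 5)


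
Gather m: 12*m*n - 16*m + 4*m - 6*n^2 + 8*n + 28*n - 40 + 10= m*(12*n - 12) - 6*n^2 + 36*n - 30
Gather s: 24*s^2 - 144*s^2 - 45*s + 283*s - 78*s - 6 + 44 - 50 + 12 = -120*s^2 + 160*s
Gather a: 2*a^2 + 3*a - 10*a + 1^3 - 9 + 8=2*a^2 - 7*a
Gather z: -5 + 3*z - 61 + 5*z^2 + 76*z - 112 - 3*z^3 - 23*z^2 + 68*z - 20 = -3*z^3 - 18*z^2 + 147*z - 198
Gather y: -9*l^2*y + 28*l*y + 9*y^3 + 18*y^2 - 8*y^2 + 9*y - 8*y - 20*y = 9*y^3 + 10*y^2 + y*(-9*l^2 + 28*l - 19)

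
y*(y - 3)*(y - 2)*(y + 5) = y^4 - 19*y^2 + 30*y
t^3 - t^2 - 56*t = t*(t - 8)*(t + 7)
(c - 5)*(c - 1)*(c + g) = c^3 + c^2*g - 6*c^2 - 6*c*g + 5*c + 5*g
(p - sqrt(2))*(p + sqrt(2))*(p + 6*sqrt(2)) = p^3 + 6*sqrt(2)*p^2 - 2*p - 12*sqrt(2)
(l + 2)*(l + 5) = l^2 + 7*l + 10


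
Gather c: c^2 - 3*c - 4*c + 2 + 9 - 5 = c^2 - 7*c + 6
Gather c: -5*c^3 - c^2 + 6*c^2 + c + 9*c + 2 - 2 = -5*c^3 + 5*c^2 + 10*c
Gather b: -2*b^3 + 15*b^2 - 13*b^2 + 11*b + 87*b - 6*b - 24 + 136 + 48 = -2*b^3 + 2*b^2 + 92*b + 160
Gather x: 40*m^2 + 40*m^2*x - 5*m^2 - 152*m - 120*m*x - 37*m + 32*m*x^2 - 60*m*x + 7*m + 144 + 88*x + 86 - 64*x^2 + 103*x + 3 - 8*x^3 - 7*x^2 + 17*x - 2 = 35*m^2 - 182*m - 8*x^3 + x^2*(32*m - 71) + x*(40*m^2 - 180*m + 208) + 231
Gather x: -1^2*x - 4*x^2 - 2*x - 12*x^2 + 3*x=-16*x^2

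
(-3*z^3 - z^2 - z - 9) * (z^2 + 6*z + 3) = -3*z^5 - 19*z^4 - 16*z^3 - 18*z^2 - 57*z - 27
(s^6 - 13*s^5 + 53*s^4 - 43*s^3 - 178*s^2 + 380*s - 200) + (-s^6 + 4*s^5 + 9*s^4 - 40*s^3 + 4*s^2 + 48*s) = -9*s^5 + 62*s^4 - 83*s^3 - 174*s^2 + 428*s - 200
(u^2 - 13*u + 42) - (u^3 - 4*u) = -u^3 + u^2 - 9*u + 42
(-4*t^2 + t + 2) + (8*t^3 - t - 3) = 8*t^3 - 4*t^2 - 1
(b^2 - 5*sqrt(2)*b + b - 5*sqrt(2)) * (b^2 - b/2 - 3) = b^4 - 5*sqrt(2)*b^3 + b^3/2 - 5*sqrt(2)*b^2/2 - 7*b^2/2 - 3*b + 35*sqrt(2)*b/2 + 15*sqrt(2)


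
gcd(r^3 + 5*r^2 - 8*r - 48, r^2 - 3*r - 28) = r + 4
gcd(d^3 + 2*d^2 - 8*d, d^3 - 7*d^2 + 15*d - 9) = 1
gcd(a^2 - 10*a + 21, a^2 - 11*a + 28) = a - 7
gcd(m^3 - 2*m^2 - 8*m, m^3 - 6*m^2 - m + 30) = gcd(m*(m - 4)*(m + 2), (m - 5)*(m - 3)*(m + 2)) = m + 2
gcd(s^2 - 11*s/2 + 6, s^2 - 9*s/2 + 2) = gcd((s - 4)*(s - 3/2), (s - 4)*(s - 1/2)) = s - 4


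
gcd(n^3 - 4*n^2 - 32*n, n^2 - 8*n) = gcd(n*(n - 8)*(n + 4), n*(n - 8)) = n^2 - 8*n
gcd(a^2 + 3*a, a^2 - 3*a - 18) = a + 3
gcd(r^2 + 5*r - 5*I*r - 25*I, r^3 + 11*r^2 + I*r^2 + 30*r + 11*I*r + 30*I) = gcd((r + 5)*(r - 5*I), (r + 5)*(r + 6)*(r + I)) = r + 5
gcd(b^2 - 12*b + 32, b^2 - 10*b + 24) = b - 4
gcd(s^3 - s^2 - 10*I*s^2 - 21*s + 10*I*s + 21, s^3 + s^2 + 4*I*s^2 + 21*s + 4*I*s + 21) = s - 3*I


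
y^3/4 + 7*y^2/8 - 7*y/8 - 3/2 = (y/4 + 1)*(y - 3/2)*(y + 1)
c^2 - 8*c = c*(c - 8)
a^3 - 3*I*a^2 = a^2*(a - 3*I)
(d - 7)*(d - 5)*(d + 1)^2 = d^4 - 10*d^3 + 12*d^2 + 58*d + 35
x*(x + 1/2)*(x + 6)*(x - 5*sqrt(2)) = x^4 - 5*sqrt(2)*x^3 + 13*x^3/2 - 65*sqrt(2)*x^2/2 + 3*x^2 - 15*sqrt(2)*x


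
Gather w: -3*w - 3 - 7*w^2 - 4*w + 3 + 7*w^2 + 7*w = 0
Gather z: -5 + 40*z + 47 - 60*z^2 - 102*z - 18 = -60*z^2 - 62*z + 24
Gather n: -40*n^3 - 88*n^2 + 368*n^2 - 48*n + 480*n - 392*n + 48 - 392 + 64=-40*n^3 + 280*n^2 + 40*n - 280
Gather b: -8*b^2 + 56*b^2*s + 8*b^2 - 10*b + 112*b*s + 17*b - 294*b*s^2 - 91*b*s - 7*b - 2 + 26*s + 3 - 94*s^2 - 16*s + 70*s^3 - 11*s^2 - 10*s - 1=56*b^2*s + b*(-294*s^2 + 21*s) + 70*s^3 - 105*s^2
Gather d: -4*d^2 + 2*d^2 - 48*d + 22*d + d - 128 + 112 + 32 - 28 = -2*d^2 - 25*d - 12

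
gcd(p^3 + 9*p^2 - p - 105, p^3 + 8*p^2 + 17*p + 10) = p + 5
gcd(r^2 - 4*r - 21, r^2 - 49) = r - 7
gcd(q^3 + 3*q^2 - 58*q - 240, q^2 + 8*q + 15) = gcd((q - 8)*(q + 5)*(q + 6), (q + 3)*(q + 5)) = q + 5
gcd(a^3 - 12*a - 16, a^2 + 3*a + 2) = a + 2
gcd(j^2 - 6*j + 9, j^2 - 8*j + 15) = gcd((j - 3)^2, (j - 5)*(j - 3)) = j - 3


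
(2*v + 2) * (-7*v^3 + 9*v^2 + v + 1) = -14*v^4 + 4*v^3 + 20*v^2 + 4*v + 2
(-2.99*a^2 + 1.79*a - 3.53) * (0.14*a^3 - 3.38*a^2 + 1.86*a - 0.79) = -0.4186*a^5 + 10.3568*a^4 - 12.1058*a^3 + 17.6229*a^2 - 7.9799*a + 2.7887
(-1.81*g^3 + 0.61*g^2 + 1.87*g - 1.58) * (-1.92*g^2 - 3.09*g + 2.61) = 3.4752*g^5 + 4.4217*g^4 - 10.1994*g^3 - 1.1526*g^2 + 9.7629*g - 4.1238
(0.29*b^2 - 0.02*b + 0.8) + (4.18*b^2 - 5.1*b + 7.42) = 4.47*b^2 - 5.12*b + 8.22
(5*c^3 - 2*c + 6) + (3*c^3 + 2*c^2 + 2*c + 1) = 8*c^3 + 2*c^2 + 7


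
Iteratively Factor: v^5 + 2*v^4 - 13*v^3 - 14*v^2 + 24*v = (v + 2)*(v^4 - 13*v^2 + 12*v) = (v - 1)*(v + 2)*(v^3 + v^2 - 12*v) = v*(v - 1)*(v + 2)*(v^2 + v - 12) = v*(v - 3)*(v - 1)*(v + 2)*(v + 4)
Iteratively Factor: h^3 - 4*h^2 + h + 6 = (h + 1)*(h^2 - 5*h + 6) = (h - 3)*(h + 1)*(h - 2)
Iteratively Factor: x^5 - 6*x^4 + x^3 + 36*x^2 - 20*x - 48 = (x - 3)*(x^4 - 3*x^3 - 8*x^2 + 12*x + 16) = (x - 3)*(x - 2)*(x^3 - x^2 - 10*x - 8) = (x - 4)*(x - 3)*(x - 2)*(x^2 + 3*x + 2) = (x - 4)*(x - 3)*(x - 2)*(x + 1)*(x + 2)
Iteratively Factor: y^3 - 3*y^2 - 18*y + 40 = (y - 5)*(y^2 + 2*y - 8) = (y - 5)*(y - 2)*(y + 4)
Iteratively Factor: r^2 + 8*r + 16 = (r + 4)*(r + 4)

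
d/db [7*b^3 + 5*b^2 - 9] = b*(21*b + 10)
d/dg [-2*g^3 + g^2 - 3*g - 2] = -6*g^2 + 2*g - 3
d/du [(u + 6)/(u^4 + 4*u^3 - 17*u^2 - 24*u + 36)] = (-3*u^2 + 4*u + 5)/(u^6 - 4*u^5 - 6*u^4 + 32*u^3 + u^2 - 60*u + 36)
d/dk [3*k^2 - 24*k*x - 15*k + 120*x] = 6*k - 24*x - 15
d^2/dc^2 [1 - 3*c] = 0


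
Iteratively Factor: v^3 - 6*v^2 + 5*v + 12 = (v - 3)*(v^2 - 3*v - 4) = (v - 4)*(v - 3)*(v + 1)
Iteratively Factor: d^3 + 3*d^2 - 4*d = (d - 1)*(d^2 + 4*d) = (d - 1)*(d + 4)*(d)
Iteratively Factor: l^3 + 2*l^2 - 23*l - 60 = (l + 3)*(l^2 - l - 20) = (l - 5)*(l + 3)*(l + 4)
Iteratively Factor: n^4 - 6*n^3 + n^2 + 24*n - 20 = (n - 5)*(n^3 - n^2 - 4*n + 4) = (n - 5)*(n + 2)*(n^2 - 3*n + 2) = (n - 5)*(n - 1)*(n + 2)*(n - 2)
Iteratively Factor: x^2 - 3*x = (x)*(x - 3)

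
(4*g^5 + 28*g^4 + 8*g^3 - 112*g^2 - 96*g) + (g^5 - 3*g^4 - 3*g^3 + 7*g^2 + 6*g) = 5*g^5 + 25*g^4 + 5*g^3 - 105*g^2 - 90*g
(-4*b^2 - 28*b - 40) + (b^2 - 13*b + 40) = -3*b^2 - 41*b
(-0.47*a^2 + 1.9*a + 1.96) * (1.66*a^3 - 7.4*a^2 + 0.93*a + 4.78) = -0.7802*a^5 + 6.632*a^4 - 11.2435*a^3 - 14.9836*a^2 + 10.9048*a + 9.3688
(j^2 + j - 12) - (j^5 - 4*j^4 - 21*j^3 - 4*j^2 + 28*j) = -j^5 + 4*j^4 + 21*j^3 + 5*j^2 - 27*j - 12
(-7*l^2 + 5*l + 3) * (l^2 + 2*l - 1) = -7*l^4 - 9*l^3 + 20*l^2 + l - 3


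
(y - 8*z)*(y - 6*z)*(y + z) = y^3 - 13*y^2*z + 34*y*z^2 + 48*z^3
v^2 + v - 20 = (v - 4)*(v + 5)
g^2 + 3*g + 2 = (g + 1)*(g + 2)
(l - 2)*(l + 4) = l^2 + 2*l - 8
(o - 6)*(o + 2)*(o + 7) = o^3 + 3*o^2 - 40*o - 84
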